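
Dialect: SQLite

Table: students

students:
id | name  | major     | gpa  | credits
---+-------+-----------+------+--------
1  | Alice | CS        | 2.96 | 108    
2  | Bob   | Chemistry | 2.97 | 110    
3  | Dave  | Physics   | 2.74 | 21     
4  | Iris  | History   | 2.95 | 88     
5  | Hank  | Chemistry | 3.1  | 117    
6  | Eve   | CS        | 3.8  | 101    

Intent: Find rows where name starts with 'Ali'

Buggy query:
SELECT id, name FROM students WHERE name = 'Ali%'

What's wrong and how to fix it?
Bug: Wildcards only work with LIKE; '=' treats '%' as a literal character

Fix: Use LIKE for wildcard pattern matching

Corrected query:
SELECT id, name FROM students WHERE name LIKE 'Ali%'

Result:
id | name 
---+------
1  | Alice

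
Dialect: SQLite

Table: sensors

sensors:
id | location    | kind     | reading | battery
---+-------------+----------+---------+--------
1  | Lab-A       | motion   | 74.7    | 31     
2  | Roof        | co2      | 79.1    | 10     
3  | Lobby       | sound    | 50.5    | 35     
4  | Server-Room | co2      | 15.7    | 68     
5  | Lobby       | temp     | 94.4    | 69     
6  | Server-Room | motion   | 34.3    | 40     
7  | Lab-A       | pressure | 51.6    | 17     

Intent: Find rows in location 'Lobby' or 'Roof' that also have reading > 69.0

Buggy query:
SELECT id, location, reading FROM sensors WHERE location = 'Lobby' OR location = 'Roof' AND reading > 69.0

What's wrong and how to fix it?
Bug: Without parentheses, AND is evaluated before OR, so the reading filter only applies to the 'Roof' branch

Fix: Add parentheses around the OR so the AND applies to both alternatives

Corrected query:
SELECT id, location, reading FROM sensors WHERE (location = 'Lobby' OR location = 'Roof') AND reading > 69.0

Result:
id | location | reading
---+----------+--------
2  | Roof     | 79.1   
5  | Lobby    | 94.4   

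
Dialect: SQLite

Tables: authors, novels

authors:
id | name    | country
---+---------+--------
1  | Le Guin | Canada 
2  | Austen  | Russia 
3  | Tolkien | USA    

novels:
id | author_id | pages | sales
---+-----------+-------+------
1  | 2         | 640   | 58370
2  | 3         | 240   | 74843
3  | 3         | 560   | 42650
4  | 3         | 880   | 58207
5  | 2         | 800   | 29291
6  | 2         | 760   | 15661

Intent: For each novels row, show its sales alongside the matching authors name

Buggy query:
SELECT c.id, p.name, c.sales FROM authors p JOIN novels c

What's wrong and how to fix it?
Bug: JOIN with no ON clause produces a cartesian product; every novels row pairs with every authors row

Fix: Add ON c.author_id = p.id to the JOIN

Corrected query:
SELECT c.id, p.name, c.sales FROM authors p JOIN novels c ON c.author_id = p.id

Result:
id | name    | sales
---+---------+------
1  | Austen  | 58370
2  | Tolkien | 74843
3  | Tolkien | 42650
4  | Tolkien | 58207
5  | Austen  | 29291
6  | Austen  | 15661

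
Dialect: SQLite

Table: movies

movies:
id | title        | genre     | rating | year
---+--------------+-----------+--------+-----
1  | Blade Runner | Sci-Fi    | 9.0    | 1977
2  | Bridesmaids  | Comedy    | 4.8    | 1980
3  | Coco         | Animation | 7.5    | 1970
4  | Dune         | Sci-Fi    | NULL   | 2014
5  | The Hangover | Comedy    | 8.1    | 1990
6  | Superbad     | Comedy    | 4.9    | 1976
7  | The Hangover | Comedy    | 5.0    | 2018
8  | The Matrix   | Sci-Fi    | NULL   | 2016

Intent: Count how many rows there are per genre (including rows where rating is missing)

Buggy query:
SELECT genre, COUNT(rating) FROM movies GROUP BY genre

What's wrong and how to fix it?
Bug: COUNT(column) counts non-NULL values only; rows with NULL rating aren't counted

Fix: Replace COUNT(rating) with COUNT(*)

Corrected query:
SELECT genre, COUNT(*) FROM movies GROUP BY genre

Result:
genre     | COUNT(*)
----------+---------
Animation | 1       
Comedy    | 4       
Sci-Fi    | 3       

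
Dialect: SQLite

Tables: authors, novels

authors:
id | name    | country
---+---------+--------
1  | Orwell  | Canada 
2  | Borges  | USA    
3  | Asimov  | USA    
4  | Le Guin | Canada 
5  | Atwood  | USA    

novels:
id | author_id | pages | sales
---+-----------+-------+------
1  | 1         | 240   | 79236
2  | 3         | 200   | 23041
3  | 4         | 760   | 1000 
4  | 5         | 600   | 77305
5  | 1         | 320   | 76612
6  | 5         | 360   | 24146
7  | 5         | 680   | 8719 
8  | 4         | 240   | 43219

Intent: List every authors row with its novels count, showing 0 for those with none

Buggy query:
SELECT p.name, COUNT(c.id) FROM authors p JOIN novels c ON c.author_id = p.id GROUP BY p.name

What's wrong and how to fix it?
Bug: INNER JOIN drops authors rows that have no matching novels rows

Fix: Use LEFT JOIN so parents without children still appear (COUNT(c.id) gives 0)

Corrected query:
SELECT p.name, COUNT(c.id) FROM authors p LEFT JOIN novels c ON c.author_id = p.id GROUP BY p.name

Result:
name    | COUNT(c.id)
--------+------------
Asimov  | 1          
Atwood  | 3          
Borges  | 0          
Le Guin | 2          
Orwell  | 2          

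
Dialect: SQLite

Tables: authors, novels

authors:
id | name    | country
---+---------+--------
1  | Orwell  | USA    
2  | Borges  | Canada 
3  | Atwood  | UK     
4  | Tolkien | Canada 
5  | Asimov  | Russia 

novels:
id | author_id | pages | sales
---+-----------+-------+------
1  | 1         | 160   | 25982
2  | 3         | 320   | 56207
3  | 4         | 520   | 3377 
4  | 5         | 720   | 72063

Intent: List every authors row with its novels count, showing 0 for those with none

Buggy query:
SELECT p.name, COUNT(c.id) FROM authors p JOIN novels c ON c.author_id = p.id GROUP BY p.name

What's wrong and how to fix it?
Bug: INNER JOIN drops authors rows that have no matching novels rows

Fix: Switch to LEFT JOIN to retain unmatched parent rows

Corrected query:
SELECT p.name, COUNT(c.id) FROM authors p LEFT JOIN novels c ON c.author_id = p.id GROUP BY p.name

Result:
name    | COUNT(c.id)
--------+------------
Asimov  | 1          
Atwood  | 1          
Borges  | 0          
Orwell  | 1          
Tolkien | 1          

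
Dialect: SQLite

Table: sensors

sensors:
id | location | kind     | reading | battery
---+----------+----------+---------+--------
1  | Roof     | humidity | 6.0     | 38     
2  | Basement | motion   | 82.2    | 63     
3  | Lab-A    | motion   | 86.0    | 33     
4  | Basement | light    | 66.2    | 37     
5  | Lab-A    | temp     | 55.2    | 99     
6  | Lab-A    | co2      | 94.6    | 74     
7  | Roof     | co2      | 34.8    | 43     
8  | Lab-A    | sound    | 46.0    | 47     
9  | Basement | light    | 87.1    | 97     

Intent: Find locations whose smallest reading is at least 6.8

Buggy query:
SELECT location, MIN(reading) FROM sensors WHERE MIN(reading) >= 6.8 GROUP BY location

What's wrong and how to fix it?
Bug: Aggregates like MIN are computed per group after WHERE runs

Fix: Replace WHERE with HAVING after the GROUP BY

Corrected query:
SELECT location, MIN(reading) FROM sensors GROUP BY location HAVING MIN(reading) >= 6.8

Result:
location | MIN(reading)
---------+-------------
Basement | 66.2        
Lab-A    | 46          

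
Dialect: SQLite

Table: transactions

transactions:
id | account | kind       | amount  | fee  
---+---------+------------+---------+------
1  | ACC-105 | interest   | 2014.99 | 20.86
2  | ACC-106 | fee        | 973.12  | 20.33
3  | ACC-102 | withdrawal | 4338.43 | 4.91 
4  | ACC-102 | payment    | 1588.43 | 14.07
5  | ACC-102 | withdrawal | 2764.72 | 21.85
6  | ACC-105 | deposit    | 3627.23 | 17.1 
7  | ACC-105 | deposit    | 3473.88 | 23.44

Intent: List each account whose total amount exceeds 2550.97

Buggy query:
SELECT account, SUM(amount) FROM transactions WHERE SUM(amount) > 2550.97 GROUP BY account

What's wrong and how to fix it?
Bug: WHERE runs before GROUP BY, so aggregates aren't available there

Fix: Use HAVING (which filters groups after aggregation) instead of WHERE

Corrected query:
SELECT account, SUM(amount) FROM transactions GROUP BY account HAVING SUM(amount) > 2550.97

Result:
account | SUM(amount)
--------+------------
ACC-102 | 8691.58    
ACC-105 | 9116.1     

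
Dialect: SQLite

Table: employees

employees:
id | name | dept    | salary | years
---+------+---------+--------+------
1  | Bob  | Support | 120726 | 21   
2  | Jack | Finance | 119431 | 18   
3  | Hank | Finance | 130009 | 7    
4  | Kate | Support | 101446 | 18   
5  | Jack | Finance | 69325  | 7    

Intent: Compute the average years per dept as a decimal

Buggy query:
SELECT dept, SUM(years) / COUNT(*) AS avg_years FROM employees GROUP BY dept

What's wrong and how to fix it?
Bug: SUM(years) and COUNT(*) are both integers; the division truncates the fractional part

Fix: Cast one side to REAL so the division keeps the fractional part

Corrected query:
SELECT dept, SUM(years) * 1.0 / COUNT(*) AS avg_years FROM employees GROUP BY dept

Result:
dept    | avg_years
--------+----------
Finance | 10.666667
Support | 19.5     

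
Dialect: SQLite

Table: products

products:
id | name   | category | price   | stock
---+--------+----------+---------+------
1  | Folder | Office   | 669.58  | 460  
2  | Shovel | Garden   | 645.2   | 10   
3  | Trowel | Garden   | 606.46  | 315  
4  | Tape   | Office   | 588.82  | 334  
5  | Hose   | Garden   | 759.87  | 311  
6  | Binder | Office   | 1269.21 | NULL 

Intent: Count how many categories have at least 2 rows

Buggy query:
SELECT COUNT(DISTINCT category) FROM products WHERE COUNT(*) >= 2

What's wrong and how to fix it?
Bug: WHERE filters individual rows, not groups, so a group-level COUNT is invalid there

Fix: Use a subquery that GROUPs and filters with HAVING, then count its rows

Corrected query:
SELECT COUNT(*) FROM (SELECT category FROM products GROUP BY category HAVING COUNT(*) >= 2)

Result:
COUNT(*)
--------
2       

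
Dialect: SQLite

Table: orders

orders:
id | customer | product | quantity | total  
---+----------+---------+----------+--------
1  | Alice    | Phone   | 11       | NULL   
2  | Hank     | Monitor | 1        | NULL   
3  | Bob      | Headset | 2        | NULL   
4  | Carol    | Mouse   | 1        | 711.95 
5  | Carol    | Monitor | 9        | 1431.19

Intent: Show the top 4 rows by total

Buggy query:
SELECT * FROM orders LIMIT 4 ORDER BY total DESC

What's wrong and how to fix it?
Bug: LIMIT must come after ORDER BY

Fix: Sort with ORDER BY, then apply LIMIT

Corrected query:
SELECT * FROM orders ORDER BY total DESC LIMIT 4

Result:
id | customer | product | quantity | total  
---+----------+---------+----------+--------
5  | Carol    | Monitor | 9        | 1431.19
4  | Carol    | Mouse   | 1        | 711.95 
1  | Alice    | Phone   | 11       | NULL   
2  | Hank     | Monitor | 1        | NULL   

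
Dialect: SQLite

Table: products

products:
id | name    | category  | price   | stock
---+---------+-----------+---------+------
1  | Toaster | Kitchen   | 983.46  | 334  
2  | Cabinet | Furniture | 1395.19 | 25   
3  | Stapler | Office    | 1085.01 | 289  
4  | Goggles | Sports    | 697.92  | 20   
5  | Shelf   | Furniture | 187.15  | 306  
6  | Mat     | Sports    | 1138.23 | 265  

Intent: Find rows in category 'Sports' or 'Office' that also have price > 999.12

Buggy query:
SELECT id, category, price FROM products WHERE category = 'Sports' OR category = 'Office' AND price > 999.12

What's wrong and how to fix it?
Bug: AND binds tighter than OR, so this parses as category = 'Sports' OR (category = 'Office' AND price > 999.12)

Fix: Group the OR with parentheses (or use IN), then AND the threshold

Corrected query:
SELECT id, category, price FROM products WHERE (category = 'Sports' OR category = 'Office') AND price > 999.12

Result:
id | category | price  
---+----------+--------
3  | Office   | 1085.01
6  | Sports   | 1138.23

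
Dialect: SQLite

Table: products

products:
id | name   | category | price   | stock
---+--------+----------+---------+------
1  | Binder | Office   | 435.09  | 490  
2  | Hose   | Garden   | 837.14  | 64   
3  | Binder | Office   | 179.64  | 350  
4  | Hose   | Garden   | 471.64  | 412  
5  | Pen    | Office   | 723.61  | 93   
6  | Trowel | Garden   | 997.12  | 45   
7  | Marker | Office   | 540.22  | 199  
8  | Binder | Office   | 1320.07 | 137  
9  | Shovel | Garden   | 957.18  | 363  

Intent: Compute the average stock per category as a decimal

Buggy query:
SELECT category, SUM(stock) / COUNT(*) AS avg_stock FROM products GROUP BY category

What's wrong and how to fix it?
Bug: Both operands are integers, so '/' performs integer division and truncates

Fix: Multiply by 1.0 (or CAST to REAL) to force floating-point division

Corrected query:
SELECT category, SUM(stock) * 1.0 / COUNT(*) AS avg_stock FROM products GROUP BY category

Result:
category | avg_stock
---------+----------
Garden   | 221      
Office   | 253.8    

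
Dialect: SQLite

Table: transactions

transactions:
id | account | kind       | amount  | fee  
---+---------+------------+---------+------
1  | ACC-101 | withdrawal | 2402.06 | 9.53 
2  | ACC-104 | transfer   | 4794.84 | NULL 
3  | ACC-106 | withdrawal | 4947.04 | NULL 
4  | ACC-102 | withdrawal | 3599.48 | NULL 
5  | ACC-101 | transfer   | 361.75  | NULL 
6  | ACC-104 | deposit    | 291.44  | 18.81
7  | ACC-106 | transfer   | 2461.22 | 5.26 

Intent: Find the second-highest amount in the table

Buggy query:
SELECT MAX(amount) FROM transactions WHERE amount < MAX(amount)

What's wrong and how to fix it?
Bug: MAX(amount) on the right of the comparison is an aggregate-in-WHERE error

Fix: Put the inner MAX in a scalar subquery

Corrected query:
SELECT MAX(amount) FROM transactions WHERE amount < (SELECT MAX(amount) FROM transactions)

Result:
MAX(amount)
-----------
4794.84    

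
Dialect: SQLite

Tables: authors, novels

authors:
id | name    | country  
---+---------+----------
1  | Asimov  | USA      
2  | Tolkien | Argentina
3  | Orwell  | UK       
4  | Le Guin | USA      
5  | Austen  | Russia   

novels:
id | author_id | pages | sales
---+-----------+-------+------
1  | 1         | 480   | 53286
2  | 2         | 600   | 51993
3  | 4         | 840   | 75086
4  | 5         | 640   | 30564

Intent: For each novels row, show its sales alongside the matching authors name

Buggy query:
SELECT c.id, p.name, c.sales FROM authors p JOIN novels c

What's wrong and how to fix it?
Bug: JOIN with no ON clause produces a cartesian product; every novels row pairs with every authors row

Fix: Specify the join condition linking the foreign key to the parent id

Corrected query:
SELECT c.id, p.name, c.sales FROM authors p JOIN novels c ON c.author_id = p.id

Result:
id | name    | sales
---+---------+------
1  | Asimov  | 53286
2  | Tolkien | 51993
3  | Le Guin | 75086
4  | Austen  | 30564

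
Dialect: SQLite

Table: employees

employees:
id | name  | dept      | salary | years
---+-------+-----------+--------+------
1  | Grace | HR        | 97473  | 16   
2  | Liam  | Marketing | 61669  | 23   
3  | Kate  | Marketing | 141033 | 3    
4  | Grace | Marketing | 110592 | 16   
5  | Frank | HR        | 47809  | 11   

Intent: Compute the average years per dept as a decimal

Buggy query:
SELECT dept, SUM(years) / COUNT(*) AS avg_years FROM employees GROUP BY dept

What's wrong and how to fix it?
Bug: SUM(years) and COUNT(*) are both integers; the division truncates the fractional part

Fix: Cast one side to REAL so the division keeps the fractional part

Corrected query:
SELECT dept, SUM(years) * 1.0 / COUNT(*) AS avg_years FROM employees GROUP BY dept

Result:
dept      | avg_years
----------+----------
HR        | 13.5     
Marketing | 14       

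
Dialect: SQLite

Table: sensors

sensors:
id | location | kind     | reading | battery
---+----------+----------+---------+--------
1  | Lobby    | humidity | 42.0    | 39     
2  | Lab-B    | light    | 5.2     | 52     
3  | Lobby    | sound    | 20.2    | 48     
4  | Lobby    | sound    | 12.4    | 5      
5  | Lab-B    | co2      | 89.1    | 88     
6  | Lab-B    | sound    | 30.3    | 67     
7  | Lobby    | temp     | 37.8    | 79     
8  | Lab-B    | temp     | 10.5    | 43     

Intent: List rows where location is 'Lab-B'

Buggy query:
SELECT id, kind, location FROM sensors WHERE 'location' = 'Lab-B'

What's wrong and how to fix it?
Bug: Single quotes denote string literals in SQL; the column name is being compared as a constant string

Fix: Reference the column as location without single quotes

Corrected query:
SELECT id, kind, location FROM sensors WHERE location = 'Lab-B'

Result:
id | kind  | location
---+-------+---------
2  | light | Lab-B   
5  | co2   | Lab-B   
6  | sound | Lab-B   
8  | temp  | Lab-B   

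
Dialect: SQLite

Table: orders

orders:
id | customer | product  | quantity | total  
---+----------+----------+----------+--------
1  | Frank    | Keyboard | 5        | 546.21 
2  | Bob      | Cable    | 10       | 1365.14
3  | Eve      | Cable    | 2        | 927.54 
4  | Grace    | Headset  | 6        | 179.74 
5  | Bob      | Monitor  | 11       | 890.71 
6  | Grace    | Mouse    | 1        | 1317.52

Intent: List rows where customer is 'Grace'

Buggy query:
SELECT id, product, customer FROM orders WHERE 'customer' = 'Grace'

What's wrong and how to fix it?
Bug: Single quotes denote string literals in SQL; the column name is being compared as a constant string

Fix: Remove the quotes around the column name (or use double quotes for an identifier)

Corrected query:
SELECT id, product, customer FROM orders WHERE customer = 'Grace'

Result:
id | product | customer
---+---------+---------
4  | Headset | Grace   
6  | Mouse   | Grace   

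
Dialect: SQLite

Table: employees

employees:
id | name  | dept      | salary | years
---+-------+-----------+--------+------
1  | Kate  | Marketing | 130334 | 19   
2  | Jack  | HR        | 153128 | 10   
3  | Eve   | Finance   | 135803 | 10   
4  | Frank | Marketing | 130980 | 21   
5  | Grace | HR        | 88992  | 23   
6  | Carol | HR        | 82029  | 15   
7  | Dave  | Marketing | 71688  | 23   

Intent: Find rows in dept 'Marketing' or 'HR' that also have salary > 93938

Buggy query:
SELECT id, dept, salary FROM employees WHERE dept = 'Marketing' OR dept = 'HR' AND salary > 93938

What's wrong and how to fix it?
Bug: Without parentheses, AND is evaluated before OR, so the salary filter only applies to the 'HR' branch

Fix: Group the OR with parentheses (or use IN), then AND the threshold

Corrected query:
SELECT id, dept, salary FROM employees WHERE (dept = 'Marketing' OR dept = 'HR') AND salary > 93938

Result:
id | dept      | salary
---+-----------+-------
1  | Marketing | 130334
2  | HR        | 153128
4  | Marketing | 130980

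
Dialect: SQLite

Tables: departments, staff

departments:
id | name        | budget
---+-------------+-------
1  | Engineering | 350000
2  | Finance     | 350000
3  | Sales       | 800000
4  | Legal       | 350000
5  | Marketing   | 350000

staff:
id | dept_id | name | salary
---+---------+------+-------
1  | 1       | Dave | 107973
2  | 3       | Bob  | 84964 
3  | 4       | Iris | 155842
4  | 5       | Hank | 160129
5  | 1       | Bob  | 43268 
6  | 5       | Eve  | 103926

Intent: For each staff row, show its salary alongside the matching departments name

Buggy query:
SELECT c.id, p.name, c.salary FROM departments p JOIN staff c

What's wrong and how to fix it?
Bug: Missing join condition: each staff row is matched to all departments rows instead of just its own

Fix: Specify the join condition linking the foreign key to the parent id

Corrected query:
SELECT c.id, p.name, c.salary FROM departments p JOIN staff c ON c.dept_id = p.id

Result:
id | name        | salary
---+-------------+-------
1  | Engineering | 107973
2  | Sales       | 84964 
3  | Legal       | 155842
4  | Marketing   | 160129
5  | Engineering | 43268 
6  | Marketing   | 103926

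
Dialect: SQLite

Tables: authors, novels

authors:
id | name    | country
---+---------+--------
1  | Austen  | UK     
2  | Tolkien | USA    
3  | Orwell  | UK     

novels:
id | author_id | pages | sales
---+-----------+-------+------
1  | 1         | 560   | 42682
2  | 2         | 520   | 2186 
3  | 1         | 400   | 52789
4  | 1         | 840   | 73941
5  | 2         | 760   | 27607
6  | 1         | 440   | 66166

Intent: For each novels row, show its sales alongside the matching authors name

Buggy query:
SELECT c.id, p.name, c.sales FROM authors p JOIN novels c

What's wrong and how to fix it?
Bug: JOIN with no ON clause produces a cartesian product; every novels row pairs with every authors row

Fix: Specify the join condition linking the foreign key to the parent id

Corrected query:
SELECT c.id, p.name, c.sales FROM authors p JOIN novels c ON c.author_id = p.id

Result:
id | name    | sales
---+---------+------
1  | Austen  | 42682
2  | Tolkien | 2186 
3  | Austen  | 52789
4  | Austen  | 73941
5  | Tolkien | 27607
6  | Austen  | 66166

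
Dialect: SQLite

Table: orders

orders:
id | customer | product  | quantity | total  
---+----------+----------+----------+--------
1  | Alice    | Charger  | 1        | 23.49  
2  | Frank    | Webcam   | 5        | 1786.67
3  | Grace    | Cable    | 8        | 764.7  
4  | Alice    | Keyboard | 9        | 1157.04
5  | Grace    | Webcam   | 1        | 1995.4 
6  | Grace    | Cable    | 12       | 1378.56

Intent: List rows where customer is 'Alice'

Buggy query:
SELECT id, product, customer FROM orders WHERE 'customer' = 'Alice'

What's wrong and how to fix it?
Bug: 'customer' in single quotes is a string literal, not the column; the comparison is literal-vs-literal and never true

Fix: Reference the column as customer without single quotes

Corrected query:
SELECT id, product, customer FROM orders WHERE customer = 'Alice'

Result:
id | product  | customer
---+----------+---------
1  | Charger  | Alice   
4  | Keyboard | Alice   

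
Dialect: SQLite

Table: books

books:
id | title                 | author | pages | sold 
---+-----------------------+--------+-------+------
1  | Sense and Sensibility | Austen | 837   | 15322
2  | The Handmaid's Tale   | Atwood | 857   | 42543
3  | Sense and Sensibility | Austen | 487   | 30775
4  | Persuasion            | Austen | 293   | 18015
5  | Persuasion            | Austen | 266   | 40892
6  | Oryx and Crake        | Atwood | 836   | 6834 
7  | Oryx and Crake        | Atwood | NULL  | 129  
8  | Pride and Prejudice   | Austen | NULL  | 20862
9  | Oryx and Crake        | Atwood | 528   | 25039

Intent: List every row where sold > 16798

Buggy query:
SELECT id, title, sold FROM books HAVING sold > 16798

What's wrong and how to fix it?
Bug: HAVING filters the output of aggregation, but this query has no GROUP BY and no aggregate functions, so SQLite rejects it (HAVING clause on a non-aggregate query); the condition here is per row

Fix: Replace HAVING with WHERE since the condition applies to individual rows

Corrected query:
SELECT id, title, sold FROM books WHERE sold > 16798

Result:
id | title                 | sold 
---+-----------------------+------
2  | The Handmaid's Tale   | 42543
3  | Sense and Sensibility | 30775
4  | Persuasion            | 18015
5  | Persuasion            | 40892
8  | Pride and Prejudice   | 20862
9  | Oryx and Crake        | 25039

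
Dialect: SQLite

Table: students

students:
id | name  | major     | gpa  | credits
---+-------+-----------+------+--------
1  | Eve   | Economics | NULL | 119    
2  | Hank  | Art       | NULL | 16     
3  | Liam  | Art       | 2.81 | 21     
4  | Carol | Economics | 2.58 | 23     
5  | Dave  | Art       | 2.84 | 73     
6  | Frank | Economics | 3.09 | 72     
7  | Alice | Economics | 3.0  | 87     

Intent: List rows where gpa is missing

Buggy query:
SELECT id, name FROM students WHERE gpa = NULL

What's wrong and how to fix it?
Bug: '= NULL' is always unknown in SQL three-valued logic, so no rows match

Fix: Replace '= NULL' with 'IS NULL'

Corrected query:
SELECT id, name FROM students WHERE gpa IS NULL

Result:
id | name
---+-----
1  | Eve 
2  | Hank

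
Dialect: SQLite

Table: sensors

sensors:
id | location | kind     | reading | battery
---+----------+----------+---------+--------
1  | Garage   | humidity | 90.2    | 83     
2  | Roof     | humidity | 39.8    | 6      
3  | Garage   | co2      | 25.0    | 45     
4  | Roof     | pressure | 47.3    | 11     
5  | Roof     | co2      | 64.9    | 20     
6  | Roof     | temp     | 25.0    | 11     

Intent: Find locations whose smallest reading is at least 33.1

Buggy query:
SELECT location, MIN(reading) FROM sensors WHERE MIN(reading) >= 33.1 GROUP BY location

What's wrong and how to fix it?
Bug: Aggregates like MIN are computed per group after WHERE runs

Fix: Replace WHERE with HAVING after the GROUP BY

Corrected query:
SELECT location, MIN(reading) FROM sensors GROUP BY location HAVING MIN(reading) >= 33.1

Result:
(no rows)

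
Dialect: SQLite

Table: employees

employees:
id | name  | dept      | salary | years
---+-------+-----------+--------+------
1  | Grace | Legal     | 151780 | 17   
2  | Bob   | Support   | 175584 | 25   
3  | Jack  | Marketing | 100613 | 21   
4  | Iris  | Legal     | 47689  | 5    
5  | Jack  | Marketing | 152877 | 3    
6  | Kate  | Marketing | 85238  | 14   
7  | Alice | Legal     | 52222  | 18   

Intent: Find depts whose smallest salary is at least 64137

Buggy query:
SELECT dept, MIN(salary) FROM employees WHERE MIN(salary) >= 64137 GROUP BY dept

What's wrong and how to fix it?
Bug: MIN() in WHERE is a misuse of aggregate

Fix: Use HAVING for the per-group MIN condition

Corrected query:
SELECT dept, MIN(salary) FROM employees GROUP BY dept HAVING MIN(salary) >= 64137

Result:
dept      | MIN(salary)
----------+------------
Marketing | 85238      
Support   | 175584     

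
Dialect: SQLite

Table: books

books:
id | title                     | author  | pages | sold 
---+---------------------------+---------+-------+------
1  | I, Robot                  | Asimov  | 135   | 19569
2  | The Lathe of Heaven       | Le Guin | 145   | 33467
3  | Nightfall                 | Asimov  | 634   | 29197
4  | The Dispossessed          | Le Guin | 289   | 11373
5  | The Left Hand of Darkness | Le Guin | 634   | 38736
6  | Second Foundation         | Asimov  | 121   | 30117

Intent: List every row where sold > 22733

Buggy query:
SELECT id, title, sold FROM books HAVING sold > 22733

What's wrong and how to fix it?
Bug: This is a non-aggregate query (no GROUP BY, no aggregates), so in SQLite the HAVING clause is invalid here; a row-level condition belongs in WHERE

Fix: Replace HAVING with WHERE since the condition applies to individual rows

Corrected query:
SELECT id, title, sold FROM books WHERE sold > 22733

Result:
id | title                     | sold 
---+---------------------------+------
2  | The Lathe of Heaven       | 33467
3  | Nightfall                 | 29197
5  | The Left Hand of Darkness | 38736
6  | Second Foundation         | 30117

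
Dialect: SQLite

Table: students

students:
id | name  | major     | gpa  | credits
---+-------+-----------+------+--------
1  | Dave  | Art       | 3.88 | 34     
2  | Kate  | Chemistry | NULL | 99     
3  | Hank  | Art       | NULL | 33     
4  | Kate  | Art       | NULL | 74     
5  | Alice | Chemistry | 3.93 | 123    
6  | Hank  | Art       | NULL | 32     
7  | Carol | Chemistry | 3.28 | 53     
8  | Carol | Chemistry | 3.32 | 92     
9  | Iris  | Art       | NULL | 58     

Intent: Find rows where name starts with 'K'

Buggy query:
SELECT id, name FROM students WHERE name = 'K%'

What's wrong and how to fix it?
Bug: '=' compares the literal string including the % character; pattern matching needs LIKE

Fix: Replace '=' with LIKE so 'K%' is treated as a pattern

Corrected query:
SELECT id, name FROM students WHERE name LIKE 'K%'

Result:
id | name
---+-----
2  | Kate
4  | Kate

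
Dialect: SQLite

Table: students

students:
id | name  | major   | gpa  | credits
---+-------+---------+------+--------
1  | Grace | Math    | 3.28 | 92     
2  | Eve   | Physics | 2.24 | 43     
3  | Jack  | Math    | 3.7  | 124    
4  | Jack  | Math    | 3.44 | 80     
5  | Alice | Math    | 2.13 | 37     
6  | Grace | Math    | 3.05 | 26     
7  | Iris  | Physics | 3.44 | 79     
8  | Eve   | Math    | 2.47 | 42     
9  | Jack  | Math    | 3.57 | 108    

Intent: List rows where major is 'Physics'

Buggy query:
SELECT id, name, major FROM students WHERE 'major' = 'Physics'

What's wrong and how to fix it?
Bug: 'major' in single quotes is a string literal, not the column; the comparison is literal-vs-literal and never true

Fix: Reference the column as major without single quotes

Corrected query:
SELECT id, name, major FROM students WHERE major = 'Physics'

Result:
id | name | major  
---+------+--------
2  | Eve  | Physics
7  | Iris | Physics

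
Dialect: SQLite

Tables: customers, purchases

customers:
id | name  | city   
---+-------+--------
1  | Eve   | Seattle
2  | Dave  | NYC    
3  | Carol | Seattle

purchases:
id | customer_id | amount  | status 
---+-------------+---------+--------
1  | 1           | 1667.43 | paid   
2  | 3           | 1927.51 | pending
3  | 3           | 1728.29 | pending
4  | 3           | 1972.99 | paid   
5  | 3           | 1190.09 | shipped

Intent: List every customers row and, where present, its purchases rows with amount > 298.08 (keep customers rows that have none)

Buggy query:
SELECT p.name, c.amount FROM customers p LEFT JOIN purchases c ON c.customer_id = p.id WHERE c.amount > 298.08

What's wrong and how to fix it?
Bug: A WHERE condition on the right-hand table after LEFT JOIN drops unmatched parents

Fix: Move the right-table condition into the ON clause so unmatched parents are kept

Corrected query:
SELECT p.name, c.amount FROM customers p LEFT JOIN purchases c ON c.customer_id = p.id AND c.amount > 298.08

Result:
name  | amount 
------+--------
Eve   | 1667.43
Dave  | NULL   
Carol | 1190.09
Carol | 1728.29
Carol | 1927.51
Carol | 1972.99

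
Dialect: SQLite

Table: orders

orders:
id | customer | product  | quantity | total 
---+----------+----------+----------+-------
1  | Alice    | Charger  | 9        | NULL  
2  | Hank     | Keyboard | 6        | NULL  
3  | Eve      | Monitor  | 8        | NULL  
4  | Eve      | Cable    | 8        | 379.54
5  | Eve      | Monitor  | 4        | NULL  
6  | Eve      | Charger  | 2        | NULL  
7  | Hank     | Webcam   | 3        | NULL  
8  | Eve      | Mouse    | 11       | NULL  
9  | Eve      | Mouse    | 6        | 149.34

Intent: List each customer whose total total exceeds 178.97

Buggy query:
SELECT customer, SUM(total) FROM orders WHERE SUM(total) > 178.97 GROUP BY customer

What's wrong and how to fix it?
Bug: SUM(total) is an aggregate, but WHERE filters rows before aggregation

Fix: Use HAVING (which filters groups after aggregation) instead of WHERE

Corrected query:
SELECT customer, SUM(total) FROM orders GROUP BY customer HAVING SUM(total) > 178.97

Result:
customer | SUM(total)
---------+-----------
Eve      | 528.88    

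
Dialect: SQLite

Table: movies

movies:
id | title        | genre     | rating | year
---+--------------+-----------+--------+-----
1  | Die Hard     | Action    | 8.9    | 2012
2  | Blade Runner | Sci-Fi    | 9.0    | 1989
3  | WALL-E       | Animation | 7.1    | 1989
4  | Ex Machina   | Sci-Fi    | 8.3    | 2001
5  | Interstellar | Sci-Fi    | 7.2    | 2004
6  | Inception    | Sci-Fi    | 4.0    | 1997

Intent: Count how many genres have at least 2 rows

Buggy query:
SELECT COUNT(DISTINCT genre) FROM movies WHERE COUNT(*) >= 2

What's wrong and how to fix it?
Bug: WHERE filters individual rows, not groups, so a group-level COUNT is invalid there

Fix: Group first with HAVING COUNT(*) >= 2, then COUNT the resulting groups

Corrected query:
SELECT COUNT(*) FROM (SELECT genre FROM movies GROUP BY genre HAVING COUNT(*) >= 2)

Result:
COUNT(*)
--------
1       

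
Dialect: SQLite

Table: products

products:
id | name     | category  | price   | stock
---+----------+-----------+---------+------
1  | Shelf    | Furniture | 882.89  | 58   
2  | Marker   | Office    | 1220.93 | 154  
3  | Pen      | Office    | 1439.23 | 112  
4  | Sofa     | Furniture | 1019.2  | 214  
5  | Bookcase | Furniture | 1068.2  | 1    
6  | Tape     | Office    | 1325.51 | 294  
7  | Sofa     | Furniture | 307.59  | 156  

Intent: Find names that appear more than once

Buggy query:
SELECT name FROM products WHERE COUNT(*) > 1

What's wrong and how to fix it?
Bug: COUNT(*) is an aggregate and cannot be used in WHERE

Fix: GROUP BY name, then filter groups with HAVING COUNT(*) > 1

Corrected query:
SELECT name FROM products GROUP BY name HAVING COUNT(*) > 1

Result:
name
----
Sofa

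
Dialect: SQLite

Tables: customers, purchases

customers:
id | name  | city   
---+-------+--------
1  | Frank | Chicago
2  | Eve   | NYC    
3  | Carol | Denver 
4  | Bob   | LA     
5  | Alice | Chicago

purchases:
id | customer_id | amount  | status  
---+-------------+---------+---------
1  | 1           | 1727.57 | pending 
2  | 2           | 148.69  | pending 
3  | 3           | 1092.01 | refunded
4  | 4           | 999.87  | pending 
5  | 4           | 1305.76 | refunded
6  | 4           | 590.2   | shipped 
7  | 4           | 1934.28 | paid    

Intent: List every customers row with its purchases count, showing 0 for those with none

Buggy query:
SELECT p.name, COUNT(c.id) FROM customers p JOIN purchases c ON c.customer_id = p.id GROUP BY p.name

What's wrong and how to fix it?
Bug: An inner join excludes parents with zero children

Fix: Use LEFT JOIN so parents without children still appear (COUNT(c.id) gives 0)

Corrected query:
SELECT p.name, COUNT(c.id) FROM customers p LEFT JOIN purchases c ON c.customer_id = p.id GROUP BY p.name

Result:
name  | COUNT(c.id)
------+------------
Alice | 0          
Bob   | 4          
Carol | 1          
Eve   | 1          
Frank | 1          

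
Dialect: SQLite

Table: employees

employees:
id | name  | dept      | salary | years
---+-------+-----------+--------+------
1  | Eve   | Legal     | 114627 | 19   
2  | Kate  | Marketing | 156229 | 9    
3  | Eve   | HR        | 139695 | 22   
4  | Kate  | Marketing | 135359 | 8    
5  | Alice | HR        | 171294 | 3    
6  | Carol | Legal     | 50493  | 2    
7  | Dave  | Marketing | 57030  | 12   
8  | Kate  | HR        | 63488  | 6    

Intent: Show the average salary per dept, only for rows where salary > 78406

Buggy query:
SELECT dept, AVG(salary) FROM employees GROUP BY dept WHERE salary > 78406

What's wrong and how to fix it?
Bug: WHERE cannot follow GROUP BY

Fix: Move the WHERE clause before GROUP BY

Corrected query:
SELECT dept, AVG(salary) FROM employees WHERE salary > 78406 GROUP BY dept

Result:
dept      | AVG(salary)
----------+------------
HR        | 155494.5   
Legal     | 114627     
Marketing | 145794     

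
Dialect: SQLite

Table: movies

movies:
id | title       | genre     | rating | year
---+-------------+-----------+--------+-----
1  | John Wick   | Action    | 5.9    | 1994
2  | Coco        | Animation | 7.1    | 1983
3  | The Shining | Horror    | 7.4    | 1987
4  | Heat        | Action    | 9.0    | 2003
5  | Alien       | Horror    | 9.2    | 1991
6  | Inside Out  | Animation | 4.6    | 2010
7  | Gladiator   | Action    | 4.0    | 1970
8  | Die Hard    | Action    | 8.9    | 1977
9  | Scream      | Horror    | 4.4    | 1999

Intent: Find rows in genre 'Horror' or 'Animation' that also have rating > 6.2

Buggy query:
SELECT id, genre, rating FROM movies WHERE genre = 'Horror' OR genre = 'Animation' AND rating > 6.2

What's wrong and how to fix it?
Bug: AND binds tighter than OR, so this parses as genre = 'Horror' OR (genre = 'Animation' AND rating > 6.2)

Fix: Add parentheses around the OR so the AND applies to both alternatives

Corrected query:
SELECT id, genre, rating FROM movies WHERE (genre = 'Horror' OR genre = 'Animation') AND rating > 6.2

Result:
id | genre     | rating
---+-----------+-------
2  | Animation | 7.1   
3  | Horror    | 7.4   
5  | Horror    | 9.2   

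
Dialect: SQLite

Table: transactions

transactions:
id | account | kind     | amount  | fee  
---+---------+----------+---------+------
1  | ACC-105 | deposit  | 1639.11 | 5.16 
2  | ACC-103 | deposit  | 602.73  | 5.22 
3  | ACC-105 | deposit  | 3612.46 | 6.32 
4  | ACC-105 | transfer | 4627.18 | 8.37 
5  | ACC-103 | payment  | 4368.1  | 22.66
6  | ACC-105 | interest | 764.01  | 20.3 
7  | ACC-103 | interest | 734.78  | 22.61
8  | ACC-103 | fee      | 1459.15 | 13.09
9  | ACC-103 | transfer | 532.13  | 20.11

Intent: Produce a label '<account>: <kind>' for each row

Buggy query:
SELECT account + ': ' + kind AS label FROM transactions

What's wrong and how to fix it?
Bug: '+' is numeric addition; on text columns SQLite converts them to 0 instead of concatenating

Fix: Replace + with || to concatenate text

Corrected query:
SELECT account || ': ' || kind AS label FROM transactions

Result:
label            
-----------------
ACC-105: deposit 
ACC-103: deposit 
ACC-105: deposit 
ACC-105: transfer
ACC-103: payment 
ACC-105: interest
ACC-103: interest
ACC-103: fee     
ACC-103: transfer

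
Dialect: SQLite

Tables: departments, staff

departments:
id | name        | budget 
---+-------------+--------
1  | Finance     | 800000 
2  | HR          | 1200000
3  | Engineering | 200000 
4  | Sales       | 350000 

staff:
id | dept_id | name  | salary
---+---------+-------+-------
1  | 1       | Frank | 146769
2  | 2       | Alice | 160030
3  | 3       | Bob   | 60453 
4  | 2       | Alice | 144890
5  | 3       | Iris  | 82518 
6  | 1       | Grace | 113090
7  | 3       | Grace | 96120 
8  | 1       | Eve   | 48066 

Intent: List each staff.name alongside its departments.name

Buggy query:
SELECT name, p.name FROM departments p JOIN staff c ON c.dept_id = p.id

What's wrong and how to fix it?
Bug: 'name' exists in both joined tables, so the database can't tell which one is meant

Fix: Qualify the column with its table alias (c.name)

Corrected query:
SELECT c.name, p.name FROM departments p JOIN staff c ON c.dept_id = p.id

Result:
name  | name       
------+------------
Frank | Finance    
Alice | HR         
Bob   | Engineering
Alice | HR         
Iris  | Engineering
Grace | Finance    
Grace | Engineering
Eve   | Finance    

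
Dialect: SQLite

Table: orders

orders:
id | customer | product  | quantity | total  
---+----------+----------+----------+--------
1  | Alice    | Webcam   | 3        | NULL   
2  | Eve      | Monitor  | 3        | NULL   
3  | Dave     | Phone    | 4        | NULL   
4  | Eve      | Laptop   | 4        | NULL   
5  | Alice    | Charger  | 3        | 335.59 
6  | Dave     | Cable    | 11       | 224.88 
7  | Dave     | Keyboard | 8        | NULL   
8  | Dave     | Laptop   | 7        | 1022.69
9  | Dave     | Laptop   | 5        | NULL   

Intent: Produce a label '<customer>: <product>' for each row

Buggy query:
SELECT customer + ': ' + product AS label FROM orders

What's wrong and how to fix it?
Bug: SQLite uses || for string concatenation; + coerces text to numbers (yielding 0)

Fix: Replace + with || to concatenate text

Corrected query:
SELECT customer || ': ' || product AS label FROM orders

Result:
label         
--------------
Alice: Webcam 
Eve: Monitor  
Dave: Phone   
Eve: Laptop   
Alice: Charger
Dave: Cable   
Dave: Keyboard
Dave: Laptop  
Dave: Laptop  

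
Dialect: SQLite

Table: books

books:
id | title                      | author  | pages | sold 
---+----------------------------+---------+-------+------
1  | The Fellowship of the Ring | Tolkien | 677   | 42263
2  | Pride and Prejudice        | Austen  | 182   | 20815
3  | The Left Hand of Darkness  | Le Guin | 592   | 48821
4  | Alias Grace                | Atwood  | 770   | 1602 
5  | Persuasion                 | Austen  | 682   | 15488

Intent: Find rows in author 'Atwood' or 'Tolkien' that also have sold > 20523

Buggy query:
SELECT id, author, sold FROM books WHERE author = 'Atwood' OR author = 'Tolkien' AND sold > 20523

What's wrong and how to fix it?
Bug: Without parentheses, AND is evaluated before OR, so the sold filter only applies to the 'Tolkien' branch

Fix: Add parentheses around the OR so the AND applies to both alternatives

Corrected query:
SELECT id, author, sold FROM books WHERE (author = 'Atwood' OR author = 'Tolkien') AND sold > 20523

Result:
id | author  | sold 
---+---------+------
1  | Tolkien | 42263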